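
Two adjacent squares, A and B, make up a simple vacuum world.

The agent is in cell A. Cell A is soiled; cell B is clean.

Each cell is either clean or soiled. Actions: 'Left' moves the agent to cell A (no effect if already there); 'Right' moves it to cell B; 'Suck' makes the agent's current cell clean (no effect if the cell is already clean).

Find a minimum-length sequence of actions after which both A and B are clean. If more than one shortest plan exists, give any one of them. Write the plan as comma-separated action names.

[1] after Suck: (A; A:clean, B:clean)
min 1: A is soiled, one Suck

Suck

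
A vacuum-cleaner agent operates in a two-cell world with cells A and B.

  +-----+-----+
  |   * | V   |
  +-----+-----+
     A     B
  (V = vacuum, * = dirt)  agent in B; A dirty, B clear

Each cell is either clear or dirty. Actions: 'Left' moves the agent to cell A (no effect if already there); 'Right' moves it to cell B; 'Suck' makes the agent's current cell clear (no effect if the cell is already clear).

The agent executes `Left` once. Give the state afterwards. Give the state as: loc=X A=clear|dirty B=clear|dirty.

start: loc=B A=dirty B=clear
Left (#1): loc=A A=dirty B=clear

loc=A A=dirty B=clear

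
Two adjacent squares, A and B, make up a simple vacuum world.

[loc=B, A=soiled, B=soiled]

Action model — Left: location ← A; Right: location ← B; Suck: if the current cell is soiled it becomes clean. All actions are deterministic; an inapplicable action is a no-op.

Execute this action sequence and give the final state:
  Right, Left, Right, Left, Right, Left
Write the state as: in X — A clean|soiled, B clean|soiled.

[1] after Right: in B — A soiled, B soiled
[2] after Left: in A — A soiled, B soiled
[3] after Right: in B — A soiled, B soiled
[4] after Left: in A — A soiled, B soiled
[5] after Right: in B — A soiled, B soiled
[6] after Left: in A — A soiled, B soiled

in A — A soiled, B soiled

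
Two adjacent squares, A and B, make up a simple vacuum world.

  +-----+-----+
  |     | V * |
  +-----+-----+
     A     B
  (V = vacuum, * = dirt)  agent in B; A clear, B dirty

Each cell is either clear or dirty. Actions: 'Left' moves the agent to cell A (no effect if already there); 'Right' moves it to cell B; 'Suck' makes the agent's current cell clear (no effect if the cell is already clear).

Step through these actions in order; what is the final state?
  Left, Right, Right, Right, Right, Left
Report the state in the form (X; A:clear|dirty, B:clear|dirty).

1) do Left; now (A; A:clear, B:dirty)
2) do Right; now (B; A:clear, B:dirty)
3) do Right; now (B; A:clear, B:dirty)
4) do Right; now (B; A:clear, B:dirty)
5) do Right; now (B; A:clear, B:dirty)
6) do Left; now (A; A:clear, B:dirty)

(A; A:clear, B:dirty)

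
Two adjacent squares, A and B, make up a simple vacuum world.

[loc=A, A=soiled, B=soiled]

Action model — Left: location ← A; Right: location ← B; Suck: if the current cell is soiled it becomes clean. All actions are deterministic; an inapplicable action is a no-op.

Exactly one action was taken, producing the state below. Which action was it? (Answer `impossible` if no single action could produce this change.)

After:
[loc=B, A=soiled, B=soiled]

try  Left: in A — A soiled, B soiled
try Right: in B — A soiled, B soiled  ← match
try  Suck: in A — A clean, B soiled

Right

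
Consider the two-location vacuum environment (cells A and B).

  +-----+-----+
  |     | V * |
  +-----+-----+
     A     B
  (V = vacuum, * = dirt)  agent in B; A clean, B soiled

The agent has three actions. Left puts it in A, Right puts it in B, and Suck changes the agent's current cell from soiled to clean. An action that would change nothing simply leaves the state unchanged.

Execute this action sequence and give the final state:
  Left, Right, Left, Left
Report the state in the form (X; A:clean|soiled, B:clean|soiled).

(A; A:clean, B:soiled)

t=1 Left ⇒ (A; A:clean, B:soiled)
t=2 Right ⇒ (B; A:clean, B:soiled)
t=3 Left ⇒ (A; A:clean, B:soiled)
t=4 Left ⇒ (A; A:clean, B:soiled)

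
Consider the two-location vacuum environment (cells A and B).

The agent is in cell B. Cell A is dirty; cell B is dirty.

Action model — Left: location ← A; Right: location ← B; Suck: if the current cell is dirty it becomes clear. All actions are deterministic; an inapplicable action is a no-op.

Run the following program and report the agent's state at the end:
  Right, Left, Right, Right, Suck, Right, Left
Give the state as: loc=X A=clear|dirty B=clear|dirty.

loc=A A=dirty B=clear

1) do Right; now loc=B A=dirty B=dirty
2) do Left; now loc=A A=dirty B=dirty
3) do Right; now loc=B A=dirty B=dirty
4) do Right; now loc=B A=dirty B=dirty
5) do Suck; now loc=B A=dirty B=clear
6) do Right; now loc=B A=dirty B=clear
7) do Left; now loc=A A=dirty B=clear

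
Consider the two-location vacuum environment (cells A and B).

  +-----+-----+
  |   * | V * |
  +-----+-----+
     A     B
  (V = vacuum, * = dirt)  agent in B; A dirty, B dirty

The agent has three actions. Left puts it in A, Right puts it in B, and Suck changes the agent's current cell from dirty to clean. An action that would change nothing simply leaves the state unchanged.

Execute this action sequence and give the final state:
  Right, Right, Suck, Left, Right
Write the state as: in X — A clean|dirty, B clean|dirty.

in B — A dirty, B clean

1) do Right; now in B — A dirty, B dirty
2) do Right; now in B — A dirty, B dirty
3) do Suck; now in B — A dirty, B clean
4) do Left; now in A — A dirty, B clean
5) do Right; now in B — A dirty, B clean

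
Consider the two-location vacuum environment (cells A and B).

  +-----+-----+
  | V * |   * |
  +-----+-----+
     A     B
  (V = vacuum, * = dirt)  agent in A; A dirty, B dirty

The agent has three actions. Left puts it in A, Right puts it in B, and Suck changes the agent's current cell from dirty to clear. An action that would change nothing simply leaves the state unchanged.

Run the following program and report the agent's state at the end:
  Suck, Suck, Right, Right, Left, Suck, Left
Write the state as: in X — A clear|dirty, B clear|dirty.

1) do Suck; now in A — A clear, B dirty
2) do Suck; now in A — A clear, B dirty
3) do Right; now in B — A clear, B dirty
4) do Right; now in B — A clear, B dirty
5) do Left; now in A — A clear, B dirty
6) do Suck; now in A — A clear, B dirty
7) do Left; now in A — A clear, B dirty

in A — A clear, B dirty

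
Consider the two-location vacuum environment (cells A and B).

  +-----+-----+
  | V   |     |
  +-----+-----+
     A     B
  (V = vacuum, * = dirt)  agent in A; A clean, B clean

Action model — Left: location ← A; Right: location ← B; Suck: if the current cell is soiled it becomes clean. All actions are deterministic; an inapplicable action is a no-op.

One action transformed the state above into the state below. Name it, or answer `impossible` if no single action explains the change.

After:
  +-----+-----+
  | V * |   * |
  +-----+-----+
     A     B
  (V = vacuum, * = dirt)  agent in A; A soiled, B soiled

impossible

try  Left: <A|clean|clean>
try Right: <B|clean|clean>
try  Suck: <A|clean|clean>
no single action produces the after-state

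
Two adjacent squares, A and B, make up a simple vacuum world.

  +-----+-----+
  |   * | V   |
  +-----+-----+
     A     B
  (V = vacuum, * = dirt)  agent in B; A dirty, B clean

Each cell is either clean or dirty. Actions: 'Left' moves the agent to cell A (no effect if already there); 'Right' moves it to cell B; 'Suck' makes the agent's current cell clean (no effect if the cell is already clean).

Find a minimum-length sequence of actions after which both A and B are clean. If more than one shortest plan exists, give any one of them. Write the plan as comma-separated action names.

[1] after Left: in A — A dirty, B clean
[2] after Suck: in A — A clean, B clean
min 2: go A then Suck

Left, Suck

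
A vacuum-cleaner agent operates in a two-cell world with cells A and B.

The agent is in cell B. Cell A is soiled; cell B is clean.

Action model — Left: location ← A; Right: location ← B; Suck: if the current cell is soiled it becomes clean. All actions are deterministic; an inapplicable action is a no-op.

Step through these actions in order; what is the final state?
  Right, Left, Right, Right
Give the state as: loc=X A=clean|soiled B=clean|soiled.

1. Right → loc=B A=soiled B=clean
2. Left → loc=A A=soiled B=clean
3. Right → loc=B A=soiled B=clean
4. Right → loc=B A=soiled B=clean

loc=B A=soiled B=clean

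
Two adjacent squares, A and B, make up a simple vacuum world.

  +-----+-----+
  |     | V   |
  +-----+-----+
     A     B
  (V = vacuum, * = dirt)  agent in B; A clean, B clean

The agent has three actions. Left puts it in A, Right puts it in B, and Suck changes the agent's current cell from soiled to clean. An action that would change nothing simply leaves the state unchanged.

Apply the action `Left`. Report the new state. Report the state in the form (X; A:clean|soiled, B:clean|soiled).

start: (B; A:clean, B:clean)
step 1/1 (Left): (A; A:clean, B:clean)

(A; A:clean, B:clean)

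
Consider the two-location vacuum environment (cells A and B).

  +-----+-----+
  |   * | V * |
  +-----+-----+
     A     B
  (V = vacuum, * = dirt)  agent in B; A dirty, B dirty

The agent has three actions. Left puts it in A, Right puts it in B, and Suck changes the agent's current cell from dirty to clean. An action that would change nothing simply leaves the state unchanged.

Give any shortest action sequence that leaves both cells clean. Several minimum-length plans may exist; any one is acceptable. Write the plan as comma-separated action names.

Suck, Left, Suck

[1] after Suck: loc=B A=dirty B=clean
[2] after Left: loc=A A=dirty B=clean
[3] after Suck: loc=A A=clean B=clean
min 3: Suck B + move + Suck A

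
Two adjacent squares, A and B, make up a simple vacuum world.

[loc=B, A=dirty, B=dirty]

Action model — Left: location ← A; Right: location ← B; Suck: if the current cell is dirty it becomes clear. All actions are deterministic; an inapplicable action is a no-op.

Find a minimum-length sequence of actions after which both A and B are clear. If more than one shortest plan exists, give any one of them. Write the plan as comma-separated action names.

1. Suck → (B; A:dirty, B:clear)
2. Left → (A; A:dirty, B:clear)
3. Suck → (A; A:clear, B:clear)
min 3: Suck B + move + Suck A

Suck, Left, Suck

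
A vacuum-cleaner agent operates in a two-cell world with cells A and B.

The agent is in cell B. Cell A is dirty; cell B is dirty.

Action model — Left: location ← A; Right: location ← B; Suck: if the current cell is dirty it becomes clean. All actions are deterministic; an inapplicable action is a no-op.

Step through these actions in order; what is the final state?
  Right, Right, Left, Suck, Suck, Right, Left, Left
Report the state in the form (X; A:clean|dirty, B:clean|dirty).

1. Right → (B; A:dirty, B:dirty)
2. Right → (B; A:dirty, B:dirty)
3. Left → (A; A:dirty, B:dirty)
4. Suck → (A; A:clean, B:dirty)
5. Suck → (A; A:clean, B:dirty)
6. Right → (B; A:clean, B:dirty)
7. Left → (A; A:clean, B:dirty)
8. Left → (A; A:clean, B:dirty)

(A; A:clean, B:dirty)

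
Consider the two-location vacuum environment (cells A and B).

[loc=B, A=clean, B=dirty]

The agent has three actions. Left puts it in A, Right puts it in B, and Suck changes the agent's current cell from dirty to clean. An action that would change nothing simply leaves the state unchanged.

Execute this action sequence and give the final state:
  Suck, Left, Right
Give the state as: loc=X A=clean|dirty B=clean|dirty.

loc=B A=clean B=clean

[1] after Suck: loc=B A=clean B=clean
[2] after Left: loc=A A=clean B=clean
[3] after Right: loc=B A=clean B=clean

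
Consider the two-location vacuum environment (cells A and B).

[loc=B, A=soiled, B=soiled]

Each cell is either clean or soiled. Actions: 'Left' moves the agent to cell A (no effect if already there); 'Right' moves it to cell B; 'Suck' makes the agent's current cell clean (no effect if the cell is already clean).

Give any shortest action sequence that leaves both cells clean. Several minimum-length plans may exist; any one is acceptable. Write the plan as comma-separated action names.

Suck, Left, Suck

1. Suck → <B|soiled|clean>
2. Left → <A|soiled|clean>
3. Suck → <A|clean|clean>
min 3: Suck B + move + Suck A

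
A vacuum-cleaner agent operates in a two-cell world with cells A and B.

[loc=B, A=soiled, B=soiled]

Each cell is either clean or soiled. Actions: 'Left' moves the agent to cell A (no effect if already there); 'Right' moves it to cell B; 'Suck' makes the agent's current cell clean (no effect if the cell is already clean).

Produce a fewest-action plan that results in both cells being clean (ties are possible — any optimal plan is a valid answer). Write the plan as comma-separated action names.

t=1 Suck ⇒ in B — A soiled, B clean
t=2 Left ⇒ in A — A soiled, B clean
t=3 Suck ⇒ in A — A clean, B clean
min 3: Suck B + move + Suck A

Suck, Left, Suck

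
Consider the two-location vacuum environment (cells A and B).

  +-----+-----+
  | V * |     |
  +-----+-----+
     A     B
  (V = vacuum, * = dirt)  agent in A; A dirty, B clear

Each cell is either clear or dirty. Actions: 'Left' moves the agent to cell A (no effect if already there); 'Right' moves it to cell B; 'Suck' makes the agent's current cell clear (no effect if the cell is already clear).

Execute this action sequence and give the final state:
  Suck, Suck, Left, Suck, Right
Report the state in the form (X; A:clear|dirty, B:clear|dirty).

(B; A:clear, B:clear)

step 1/5 (Suck): (A; A:clear, B:clear)
step 2/5 (Suck): (A; A:clear, B:clear)
step 3/5 (Left): (A; A:clear, B:clear)
step 4/5 (Suck): (A; A:clear, B:clear)
step 5/5 (Right): (B; A:clear, B:clear)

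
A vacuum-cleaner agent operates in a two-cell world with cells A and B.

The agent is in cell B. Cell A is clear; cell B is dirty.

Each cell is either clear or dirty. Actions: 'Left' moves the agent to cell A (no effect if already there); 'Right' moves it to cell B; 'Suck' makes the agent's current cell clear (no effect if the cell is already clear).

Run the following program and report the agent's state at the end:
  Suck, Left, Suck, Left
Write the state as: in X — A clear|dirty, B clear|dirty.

in A — A clear, B clear

1) do Suck; now in B — A clear, B clear
2) do Left; now in A — A clear, B clear
3) do Suck; now in A — A clear, B clear
4) do Left; now in A — A clear, B clear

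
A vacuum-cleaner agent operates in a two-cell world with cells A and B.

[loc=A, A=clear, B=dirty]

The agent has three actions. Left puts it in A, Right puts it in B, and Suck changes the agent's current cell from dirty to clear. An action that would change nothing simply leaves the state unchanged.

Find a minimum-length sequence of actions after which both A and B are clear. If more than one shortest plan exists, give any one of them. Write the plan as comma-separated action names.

Right, Suck

step 1/2 (Right): loc=B A=clear B=dirty
step 2/2 (Suck): loc=B A=clear B=clear
min 2: go B then Suck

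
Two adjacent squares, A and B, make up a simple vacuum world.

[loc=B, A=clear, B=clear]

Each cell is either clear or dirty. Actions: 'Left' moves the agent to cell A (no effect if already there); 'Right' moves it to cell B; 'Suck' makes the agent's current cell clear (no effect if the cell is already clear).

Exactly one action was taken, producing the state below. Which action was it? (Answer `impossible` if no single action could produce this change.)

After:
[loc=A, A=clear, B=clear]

try  Left: loc=A A=clear B=clear  ← match
try Right: loc=B A=clear B=clear
try  Suck: loc=B A=clear B=clear

Left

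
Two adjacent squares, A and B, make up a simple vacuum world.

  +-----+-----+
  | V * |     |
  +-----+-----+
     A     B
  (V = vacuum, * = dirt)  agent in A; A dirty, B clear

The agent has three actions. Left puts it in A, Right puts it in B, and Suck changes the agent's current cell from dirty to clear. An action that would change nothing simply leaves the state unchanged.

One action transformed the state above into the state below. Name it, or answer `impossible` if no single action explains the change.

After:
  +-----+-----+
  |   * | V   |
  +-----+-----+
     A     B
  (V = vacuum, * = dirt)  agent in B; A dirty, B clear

Right

try  Left: <A|dirty|clear>
try Right: <B|dirty|clear>  ← match
try  Suck: <A|clear|clear>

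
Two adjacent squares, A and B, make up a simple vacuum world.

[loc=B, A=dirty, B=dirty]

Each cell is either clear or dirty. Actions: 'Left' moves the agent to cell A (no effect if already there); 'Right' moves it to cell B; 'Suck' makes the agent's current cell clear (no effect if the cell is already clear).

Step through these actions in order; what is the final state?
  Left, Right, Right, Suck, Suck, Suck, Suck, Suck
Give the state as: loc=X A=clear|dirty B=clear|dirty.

t=1 Left ⇒ loc=A A=dirty B=dirty
t=2 Right ⇒ loc=B A=dirty B=dirty
t=3 Right ⇒ loc=B A=dirty B=dirty
t=4 Suck ⇒ loc=B A=dirty B=clear
t=5 Suck ⇒ loc=B A=dirty B=clear
t=6 Suck ⇒ loc=B A=dirty B=clear
t=7 Suck ⇒ loc=B A=dirty B=clear
t=8 Suck ⇒ loc=B A=dirty B=clear

loc=B A=dirty B=clear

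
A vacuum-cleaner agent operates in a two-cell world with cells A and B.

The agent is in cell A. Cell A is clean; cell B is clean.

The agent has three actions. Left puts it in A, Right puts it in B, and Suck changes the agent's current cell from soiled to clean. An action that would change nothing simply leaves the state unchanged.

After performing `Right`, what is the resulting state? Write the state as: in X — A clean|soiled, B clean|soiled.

in B — A clean, B clean

start: in A — A clean, B clean
step 1/1 (Right): in B — A clean, B clean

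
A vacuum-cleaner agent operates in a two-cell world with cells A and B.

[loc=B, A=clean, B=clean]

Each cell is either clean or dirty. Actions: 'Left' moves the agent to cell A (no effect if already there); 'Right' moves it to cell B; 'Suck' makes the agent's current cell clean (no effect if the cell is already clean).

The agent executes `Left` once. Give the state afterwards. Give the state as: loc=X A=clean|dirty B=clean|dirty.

start: loc=B A=clean B=clean
1. Left → loc=A A=clean B=clean

loc=A A=clean B=clean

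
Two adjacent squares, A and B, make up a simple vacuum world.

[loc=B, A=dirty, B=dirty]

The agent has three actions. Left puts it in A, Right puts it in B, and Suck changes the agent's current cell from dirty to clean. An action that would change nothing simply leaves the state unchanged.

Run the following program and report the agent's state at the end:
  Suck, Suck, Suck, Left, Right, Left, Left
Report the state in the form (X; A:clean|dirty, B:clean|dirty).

(A; A:dirty, B:clean)

[1] after Suck: (B; A:dirty, B:clean)
[2] after Suck: (B; A:dirty, B:clean)
[3] after Suck: (B; A:dirty, B:clean)
[4] after Left: (A; A:dirty, B:clean)
[5] after Right: (B; A:dirty, B:clean)
[6] after Left: (A; A:dirty, B:clean)
[7] after Left: (A; A:dirty, B:clean)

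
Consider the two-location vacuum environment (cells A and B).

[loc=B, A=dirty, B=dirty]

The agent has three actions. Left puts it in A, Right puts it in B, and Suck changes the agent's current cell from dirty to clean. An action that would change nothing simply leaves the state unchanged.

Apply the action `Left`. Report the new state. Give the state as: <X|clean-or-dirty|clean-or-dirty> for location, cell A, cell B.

start: <B|dirty|dirty>
step 1/1 (Left): <A|dirty|dirty>

<A|dirty|dirty>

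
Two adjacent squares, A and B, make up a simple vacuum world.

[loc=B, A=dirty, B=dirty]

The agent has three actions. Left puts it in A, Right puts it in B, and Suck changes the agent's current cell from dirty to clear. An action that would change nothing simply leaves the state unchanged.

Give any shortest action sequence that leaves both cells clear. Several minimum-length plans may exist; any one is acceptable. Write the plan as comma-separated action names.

Suck (#1): <B|dirty|clear>
Left (#2): <A|dirty|clear>
Suck (#3): <A|clear|clear>
min 3: Suck B + move + Suck A

Suck, Left, Suck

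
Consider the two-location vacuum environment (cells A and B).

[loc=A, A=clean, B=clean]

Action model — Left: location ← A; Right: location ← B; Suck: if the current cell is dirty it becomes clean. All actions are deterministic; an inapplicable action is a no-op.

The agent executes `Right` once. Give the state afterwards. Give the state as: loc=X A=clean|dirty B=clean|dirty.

loc=B A=clean B=clean

start: loc=A A=clean B=clean
step 1/1 (Right): loc=B A=clean B=clean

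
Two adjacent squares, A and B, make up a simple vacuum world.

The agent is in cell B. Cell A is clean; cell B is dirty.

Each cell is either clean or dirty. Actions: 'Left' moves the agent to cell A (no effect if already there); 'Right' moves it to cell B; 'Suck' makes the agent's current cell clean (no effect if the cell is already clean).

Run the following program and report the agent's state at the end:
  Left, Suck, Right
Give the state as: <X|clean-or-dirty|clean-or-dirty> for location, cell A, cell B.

Left (#1): <A|clean|dirty>
Suck (#2): <A|clean|dirty>
Right (#3): <B|clean|dirty>

<B|clean|dirty>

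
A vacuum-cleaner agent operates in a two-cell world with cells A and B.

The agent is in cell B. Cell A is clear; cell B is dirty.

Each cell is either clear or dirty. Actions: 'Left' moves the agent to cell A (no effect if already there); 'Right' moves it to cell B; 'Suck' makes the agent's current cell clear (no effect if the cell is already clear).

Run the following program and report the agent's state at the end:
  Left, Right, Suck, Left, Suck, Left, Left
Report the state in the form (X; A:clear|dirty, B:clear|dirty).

1. Left → (A; A:clear, B:dirty)
2. Right → (B; A:clear, B:dirty)
3. Suck → (B; A:clear, B:clear)
4. Left → (A; A:clear, B:clear)
5. Suck → (A; A:clear, B:clear)
6. Left → (A; A:clear, B:clear)
7. Left → (A; A:clear, B:clear)

(A; A:clear, B:clear)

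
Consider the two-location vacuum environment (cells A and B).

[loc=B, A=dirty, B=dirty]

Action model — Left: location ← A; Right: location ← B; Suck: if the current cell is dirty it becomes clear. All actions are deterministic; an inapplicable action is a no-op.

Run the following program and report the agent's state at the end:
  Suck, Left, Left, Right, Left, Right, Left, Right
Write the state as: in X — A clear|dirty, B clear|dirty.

1. Suck → in B — A dirty, B clear
2. Left → in A — A dirty, B clear
3. Left → in A — A dirty, B clear
4. Right → in B — A dirty, B clear
5. Left → in A — A dirty, B clear
6. Right → in B — A dirty, B clear
7. Left → in A — A dirty, B clear
8. Right → in B — A dirty, B clear

in B — A dirty, B clear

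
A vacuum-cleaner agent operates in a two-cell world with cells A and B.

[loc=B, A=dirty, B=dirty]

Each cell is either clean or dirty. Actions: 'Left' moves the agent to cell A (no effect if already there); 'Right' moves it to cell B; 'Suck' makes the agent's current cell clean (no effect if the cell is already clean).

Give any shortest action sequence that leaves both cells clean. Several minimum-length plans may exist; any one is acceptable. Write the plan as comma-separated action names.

t=1 Suck ⇒ loc=B A=dirty B=clean
t=2 Left ⇒ loc=A A=dirty B=clean
t=3 Suck ⇒ loc=A A=clean B=clean
min 3: Suck B + move + Suck A

Suck, Left, Suck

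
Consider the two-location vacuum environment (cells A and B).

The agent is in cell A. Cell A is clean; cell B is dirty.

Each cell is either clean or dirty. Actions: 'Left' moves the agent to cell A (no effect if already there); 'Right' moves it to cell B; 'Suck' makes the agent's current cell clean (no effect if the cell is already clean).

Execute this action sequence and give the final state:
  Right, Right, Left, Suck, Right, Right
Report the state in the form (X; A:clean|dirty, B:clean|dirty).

(B; A:clean, B:dirty)

t=1 Right ⇒ (B; A:clean, B:dirty)
t=2 Right ⇒ (B; A:clean, B:dirty)
t=3 Left ⇒ (A; A:clean, B:dirty)
t=4 Suck ⇒ (A; A:clean, B:dirty)
t=5 Right ⇒ (B; A:clean, B:dirty)
t=6 Right ⇒ (B; A:clean, B:dirty)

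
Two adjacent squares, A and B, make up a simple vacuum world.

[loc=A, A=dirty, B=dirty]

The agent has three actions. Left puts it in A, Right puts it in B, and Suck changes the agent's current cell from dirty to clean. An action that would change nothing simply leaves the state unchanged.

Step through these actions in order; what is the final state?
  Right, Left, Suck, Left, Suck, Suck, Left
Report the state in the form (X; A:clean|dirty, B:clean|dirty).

t=1 Right ⇒ (B; A:dirty, B:dirty)
t=2 Left ⇒ (A; A:dirty, B:dirty)
t=3 Suck ⇒ (A; A:clean, B:dirty)
t=4 Left ⇒ (A; A:clean, B:dirty)
t=5 Suck ⇒ (A; A:clean, B:dirty)
t=6 Suck ⇒ (A; A:clean, B:dirty)
t=7 Left ⇒ (A; A:clean, B:dirty)

(A; A:clean, B:dirty)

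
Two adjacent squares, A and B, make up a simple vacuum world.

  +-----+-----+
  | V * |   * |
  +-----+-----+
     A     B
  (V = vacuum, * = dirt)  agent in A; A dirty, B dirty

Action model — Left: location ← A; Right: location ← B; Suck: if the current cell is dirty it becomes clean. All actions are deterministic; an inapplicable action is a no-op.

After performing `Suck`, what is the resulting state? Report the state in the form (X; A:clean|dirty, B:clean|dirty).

(A; A:clean, B:dirty)

start: (A; A:dirty, B:dirty)
Suck (#1): (A; A:clean, B:dirty)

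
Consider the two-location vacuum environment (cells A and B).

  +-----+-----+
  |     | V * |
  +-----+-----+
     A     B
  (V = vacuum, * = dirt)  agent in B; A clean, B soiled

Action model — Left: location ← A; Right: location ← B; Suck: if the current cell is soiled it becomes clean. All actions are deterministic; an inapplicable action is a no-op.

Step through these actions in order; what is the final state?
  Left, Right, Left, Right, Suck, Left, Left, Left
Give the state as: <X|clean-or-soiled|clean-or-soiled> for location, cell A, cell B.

t=1 Left ⇒ <A|clean|soiled>
t=2 Right ⇒ <B|clean|soiled>
t=3 Left ⇒ <A|clean|soiled>
t=4 Right ⇒ <B|clean|soiled>
t=5 Suck ⇒ <B|clean|clean>
t=6 Left ⇒ <A|clean|clean>
t=7 Left ⇒ <A|clean|clean>
t=8 Left ⇒ <A|clean|clean>

<A|clean|clean>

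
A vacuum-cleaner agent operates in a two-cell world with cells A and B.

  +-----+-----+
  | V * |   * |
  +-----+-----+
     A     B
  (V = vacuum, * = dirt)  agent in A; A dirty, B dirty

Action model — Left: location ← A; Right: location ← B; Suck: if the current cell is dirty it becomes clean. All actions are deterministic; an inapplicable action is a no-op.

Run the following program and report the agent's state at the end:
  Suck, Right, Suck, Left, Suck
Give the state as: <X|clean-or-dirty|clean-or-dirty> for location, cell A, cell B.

1) do Suck; now <A|clean|dirty>
2) do Right; now <B|clean|dirty>
3) do Suck; now <B|clean|clean>
4) do Left; now <A|clean|clean>
5) do Suck; now <A|clean|clean>

<A|clean|clean>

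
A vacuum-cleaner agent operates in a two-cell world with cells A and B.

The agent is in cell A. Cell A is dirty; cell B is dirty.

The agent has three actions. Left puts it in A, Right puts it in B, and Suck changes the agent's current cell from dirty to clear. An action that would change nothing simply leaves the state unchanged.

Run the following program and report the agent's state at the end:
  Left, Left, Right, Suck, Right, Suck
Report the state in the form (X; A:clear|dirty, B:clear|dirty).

1) do Left; now (A; A:dirty, B:dirty)
2) do Left; now (A; A:dirty, B:dirty)
3) do Right; now (B; A:dirty, B:dirty)
4) do Suck; now (B; A:dirty, B:clear)
5) do Right; now (B; A:dirty, B:clear)
6) do Suck; now (B; A:dirty, B:clear)

(B; A:dirty, B:clear)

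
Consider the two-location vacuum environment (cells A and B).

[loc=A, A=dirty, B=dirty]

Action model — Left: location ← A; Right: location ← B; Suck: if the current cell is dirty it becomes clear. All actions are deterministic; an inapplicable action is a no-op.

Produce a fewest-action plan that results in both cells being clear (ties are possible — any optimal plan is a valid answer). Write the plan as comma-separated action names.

Suck, Right, Suck

1) do Suck; now <A|clear|dirty>
2) do Right; now <B|clear|dirty>
3) do Suck; now <B|clear|clear>
min 3: Suck A + move + Suck B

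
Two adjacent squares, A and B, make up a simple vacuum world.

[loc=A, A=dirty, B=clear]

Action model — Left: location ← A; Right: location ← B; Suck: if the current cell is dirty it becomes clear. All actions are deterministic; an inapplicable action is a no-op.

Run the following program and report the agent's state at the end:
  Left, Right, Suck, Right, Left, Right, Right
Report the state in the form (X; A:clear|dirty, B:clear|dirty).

[1] after Left: (A; A:dirty, B:clear)
[2] after Right: (B; A:dirty, B:clear)
[3] after Suck: (B; A:dirty, B:clear)
[4] after Right: (B; A:dirty, B:clear)
[5] after Left: (A; A:dirty, B:clear)
[6] after Right: (B; A:dirty, B:clear)
[7] after Right: (B; A:dirty, B:clear)

(B; A:dirty, B:clear)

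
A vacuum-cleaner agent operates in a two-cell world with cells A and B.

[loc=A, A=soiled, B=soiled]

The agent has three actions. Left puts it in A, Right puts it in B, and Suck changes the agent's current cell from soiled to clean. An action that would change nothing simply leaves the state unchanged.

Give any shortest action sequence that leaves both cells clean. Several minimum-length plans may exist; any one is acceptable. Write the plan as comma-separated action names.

t=1 Suck ⇒ <A|clean|soiled>
t=2 Right ⇒ <B|clean|soiled>
t=3 Suck ⇒ <B|clean|clean>
min 3: Suck A + move + Suck B

Suck, Right, Suck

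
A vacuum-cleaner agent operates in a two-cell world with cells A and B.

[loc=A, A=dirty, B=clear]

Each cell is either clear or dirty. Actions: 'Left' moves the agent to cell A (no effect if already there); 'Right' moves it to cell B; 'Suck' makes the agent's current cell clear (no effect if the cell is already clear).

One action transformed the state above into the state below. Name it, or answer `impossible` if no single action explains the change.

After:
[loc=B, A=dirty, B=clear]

try  Left: <A|dirty|clear>
try Right: <B|dirty|clear>  ← match
try  Suck: <A|clear|clear>

Right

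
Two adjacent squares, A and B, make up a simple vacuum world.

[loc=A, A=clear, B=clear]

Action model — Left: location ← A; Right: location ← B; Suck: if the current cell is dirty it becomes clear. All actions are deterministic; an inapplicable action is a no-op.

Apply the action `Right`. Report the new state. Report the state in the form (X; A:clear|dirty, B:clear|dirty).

(B; A:clear, B:clear)

start: (A; A:clear, B:clear)
Right (#1): (B; A:clear, B:clear)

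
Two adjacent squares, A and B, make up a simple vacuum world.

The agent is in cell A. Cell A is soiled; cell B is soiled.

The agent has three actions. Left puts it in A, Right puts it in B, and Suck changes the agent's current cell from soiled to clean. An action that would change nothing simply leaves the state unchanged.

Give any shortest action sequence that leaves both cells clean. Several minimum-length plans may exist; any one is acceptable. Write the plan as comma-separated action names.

Suck, Right, Suck

Suck (#1): in A — A clean, B soiled
Right (#2): in B — A clean, B soiled
Suck (#3): in B — A clean, B clean
min 3: Suck A + move + Suck B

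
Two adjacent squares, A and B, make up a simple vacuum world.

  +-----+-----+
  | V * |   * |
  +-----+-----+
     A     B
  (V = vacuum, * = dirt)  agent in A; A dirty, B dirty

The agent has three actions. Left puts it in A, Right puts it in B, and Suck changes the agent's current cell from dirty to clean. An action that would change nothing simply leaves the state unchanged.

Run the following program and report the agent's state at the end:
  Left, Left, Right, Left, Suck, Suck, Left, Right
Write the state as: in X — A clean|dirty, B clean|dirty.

t=1 Left ⇒ in A — A dirty, B dirty
t=2 Left ⇒ in A — A dirty, B dirty
t=3 Right ⇒ in B — A dirty, B dirty
t=4 Left ⇒ in A — A dirty, B dirty
t=5 Suck ⇒ in A — A clean, B dirty
t=6 Suck ⇒ in A — A clean, B dirty
t=7 Left ⇒ in A — A clean, B dirty
t=8 Right ⇒ in B — A clean, B dirty

in B — A clean, B dirty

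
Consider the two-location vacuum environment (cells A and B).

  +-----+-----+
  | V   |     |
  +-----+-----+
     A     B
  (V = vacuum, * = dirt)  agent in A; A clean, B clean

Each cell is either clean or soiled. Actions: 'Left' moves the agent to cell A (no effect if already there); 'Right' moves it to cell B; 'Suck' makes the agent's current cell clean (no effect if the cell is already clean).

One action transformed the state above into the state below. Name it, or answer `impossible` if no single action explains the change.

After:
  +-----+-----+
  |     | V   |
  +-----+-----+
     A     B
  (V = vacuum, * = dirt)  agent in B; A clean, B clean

Right

try  Left: in A — A clean, B clean
try Right: in B — A clean, B clean  ← match
try  Suck: in A — A clean, B clean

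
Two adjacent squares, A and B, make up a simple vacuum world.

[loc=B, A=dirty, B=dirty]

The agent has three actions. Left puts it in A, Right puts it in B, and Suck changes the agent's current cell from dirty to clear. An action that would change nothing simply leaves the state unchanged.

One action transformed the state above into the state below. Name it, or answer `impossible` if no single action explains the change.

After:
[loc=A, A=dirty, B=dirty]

Left

try  Left: loc=A A=dirty B=dirty  ← match
try Right: loc=B A=dirty B=dirty
try  Suck: loc=B A=dirty B=clear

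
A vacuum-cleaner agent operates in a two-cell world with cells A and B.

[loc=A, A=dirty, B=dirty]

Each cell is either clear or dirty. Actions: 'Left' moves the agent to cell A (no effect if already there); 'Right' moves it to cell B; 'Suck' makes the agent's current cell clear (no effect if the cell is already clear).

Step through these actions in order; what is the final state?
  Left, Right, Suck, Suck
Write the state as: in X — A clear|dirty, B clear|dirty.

in B — A dirty, B clear

[1] after Left: in A — A dirty, B dirty
[2] after Right: in B — A dirty, B dirty
[3] after Suck: in B — A dirty, B clear
[4] after Suck: in B — A dirty, B clear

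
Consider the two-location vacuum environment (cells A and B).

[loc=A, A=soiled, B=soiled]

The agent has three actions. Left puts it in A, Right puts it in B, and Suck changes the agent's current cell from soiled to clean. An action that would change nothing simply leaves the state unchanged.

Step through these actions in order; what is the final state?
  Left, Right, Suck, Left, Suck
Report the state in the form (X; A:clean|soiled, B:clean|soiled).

(A; A:clean, B:clean)

t=1 Left ⇒ (A; A:soiled, B:soiled)
t=2 Right ⇒ (B; A:soiled, B:soiled)
t=3 Suck ⇒ (B; A:soiled, B:clean)
t=4 Left ⇒ (A; A:soiled, B:clean)
t=5 Suck ⇒ (A; A:clean, B:clean)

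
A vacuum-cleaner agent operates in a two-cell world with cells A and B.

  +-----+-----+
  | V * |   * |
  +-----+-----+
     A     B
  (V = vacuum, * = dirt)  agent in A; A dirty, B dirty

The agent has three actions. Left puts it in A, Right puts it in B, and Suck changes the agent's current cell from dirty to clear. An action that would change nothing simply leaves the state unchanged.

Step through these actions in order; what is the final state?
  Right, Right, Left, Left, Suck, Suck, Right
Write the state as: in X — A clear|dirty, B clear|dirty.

in B — A clear, B dirty

step 1/7 (Right): in B — A dirty, B dirty
step 2/7 (Right): in B — A dirty, B dirty
step 3/7 (Left): in A — A dirty, B dirty
step 4/7 (Left): in A — A dirty, B dirty
step 5/7 (Suck): in A — A clear, B dirty
step 6/7 (Suck): in A — A clear, B dirty
step 7/7 (Right): in B — A clear, B dirty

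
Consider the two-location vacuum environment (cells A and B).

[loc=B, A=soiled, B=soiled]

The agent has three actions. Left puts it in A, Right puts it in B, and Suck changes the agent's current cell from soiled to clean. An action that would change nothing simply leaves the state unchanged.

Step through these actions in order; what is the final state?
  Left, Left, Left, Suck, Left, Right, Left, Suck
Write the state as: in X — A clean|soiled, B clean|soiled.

step 1/8 (Left): in A — A soiled, B soiled
step 2/8 (Left): in A — A soiled, B soiled
step 3/8 (Left): in A — A soiled, B soiled
step 4/8 (Suck): in A — A clean, B soiled
step 5/8 (Left): in A — A clean, B soiled
step 6/8 (Right): in B — A clean, B soiled
step 7/8 (Left): in A — A clean, B soiled
step 8/8 (Suck): in A — A clean, B soiled

in A — A clean, B soiled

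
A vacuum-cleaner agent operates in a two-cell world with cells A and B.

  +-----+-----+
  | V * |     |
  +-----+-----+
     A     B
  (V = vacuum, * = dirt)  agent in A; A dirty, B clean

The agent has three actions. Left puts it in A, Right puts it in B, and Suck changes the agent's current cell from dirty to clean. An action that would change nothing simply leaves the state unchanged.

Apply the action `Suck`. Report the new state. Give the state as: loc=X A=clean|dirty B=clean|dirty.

loc=A A=clean B=clean

start: loc=A A=dirty B=clean
step 1/1 (Suck): loc=A A=clean B=clean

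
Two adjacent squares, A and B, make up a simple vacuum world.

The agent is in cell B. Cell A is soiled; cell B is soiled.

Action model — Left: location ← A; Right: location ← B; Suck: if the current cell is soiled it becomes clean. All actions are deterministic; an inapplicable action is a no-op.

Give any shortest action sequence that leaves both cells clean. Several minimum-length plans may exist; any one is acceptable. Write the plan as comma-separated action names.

t=1 Suck ⇒ (B; A:soiled, B:clean)
t=2 Left ⇒ (A; A:soiled, B:clean)
t=3 Suck ⇒ (A; A:clean, B:clean)
min 3: Suck B + move + Suck A

Suck, Left, Suck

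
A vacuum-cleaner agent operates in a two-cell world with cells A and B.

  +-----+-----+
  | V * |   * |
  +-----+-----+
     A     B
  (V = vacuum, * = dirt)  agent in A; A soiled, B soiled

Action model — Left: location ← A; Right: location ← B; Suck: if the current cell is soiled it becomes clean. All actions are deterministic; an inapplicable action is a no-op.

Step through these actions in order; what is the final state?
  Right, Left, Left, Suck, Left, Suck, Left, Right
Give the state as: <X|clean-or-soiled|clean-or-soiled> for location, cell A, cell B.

<B|clean|soiled>

t=1 Right ⇒ <B|soiled|soiled>
t=2 Left ⇒ <A|soiled|soiled>
t=3 Left ⇒ <A|soiled|soiled>
t=4 Suck ⇒ <A|clean|soiled>
t=5 Left ⇒ <A|clean|soiled>
t=6 Suck ⇒ <A|clean|soiled>
t=7 Left ⇒ <A|clean|soiled>
t=8 Right ⇒ <B|clean|soiled>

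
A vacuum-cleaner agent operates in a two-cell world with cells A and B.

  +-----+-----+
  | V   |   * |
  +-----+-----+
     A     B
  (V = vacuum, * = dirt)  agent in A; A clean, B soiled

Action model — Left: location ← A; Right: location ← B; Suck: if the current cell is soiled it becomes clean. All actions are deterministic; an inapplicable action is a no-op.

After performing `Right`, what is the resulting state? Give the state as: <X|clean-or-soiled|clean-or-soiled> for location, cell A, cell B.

<B|clean|soiled>

start: <A|clean|soiled>
1) do Right; now <B|clean|soiled>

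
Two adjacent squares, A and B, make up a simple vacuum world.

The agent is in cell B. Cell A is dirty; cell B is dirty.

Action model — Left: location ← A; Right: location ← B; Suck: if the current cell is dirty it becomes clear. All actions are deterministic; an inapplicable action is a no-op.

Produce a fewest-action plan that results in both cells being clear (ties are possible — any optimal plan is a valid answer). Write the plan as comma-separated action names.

Suck, Left, Suck

[1] after Suck: loc=B A=dirty B=clear
[2] after Left: loc=A A=dirty B=clear
[3] after Suck: loc=A A=clear B=clear
min 3: Suck B + move + Suck A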